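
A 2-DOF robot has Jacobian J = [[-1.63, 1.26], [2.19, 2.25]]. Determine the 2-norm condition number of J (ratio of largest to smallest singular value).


JJ^T eigenvalues: trace(JJ^T) = 14.1031, det(JJ^T) = det(J)^2 = 41.30504361
s_max^2 = (14.1031 + sqrt(33.67725517))/2 = 9.95315538
s_min^2 = (14.1031 - sqrt(33.67725517))/2 = 4.14994462
kappa = s_max/s_min = sqrt(9.95315538/4.14994462) = 1.5487

1.5487


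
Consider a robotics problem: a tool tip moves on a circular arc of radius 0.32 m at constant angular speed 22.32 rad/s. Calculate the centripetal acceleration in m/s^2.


a_c = omega^2 * r = 22.32^2 * 0.32 = 159.4184

159.4184 m/s^2


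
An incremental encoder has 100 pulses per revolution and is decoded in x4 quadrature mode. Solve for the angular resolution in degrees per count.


resolution = 360 / (PPR * 4) = 360 / 400 = 0.9000

0.9000 degrees


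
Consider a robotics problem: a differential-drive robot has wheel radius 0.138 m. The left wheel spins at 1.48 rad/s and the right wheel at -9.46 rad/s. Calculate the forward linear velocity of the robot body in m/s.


v = r*(wR + wL)/2 = 0.138*(-9.46 + 1.48)/2 = -0.5506

-0.5506 m/s


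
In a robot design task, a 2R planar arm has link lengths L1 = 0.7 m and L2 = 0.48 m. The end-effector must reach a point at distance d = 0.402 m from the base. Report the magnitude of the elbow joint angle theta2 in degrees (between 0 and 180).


cos(th2) = (d^2 - L1^2 - L2^2)/(2*L1*L2) = (0.402^2 - 0.7^2 - 0.48^2)/(2*0.7*0.48) = -0.83154167
th2 = acos(-0.83154167) = 146.2574 deg

146.2574 degrees


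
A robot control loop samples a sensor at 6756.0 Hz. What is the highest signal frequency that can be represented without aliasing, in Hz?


f_max = f_s/2 = 6756.0/2 = 3378.0000

3378.0000 Hz


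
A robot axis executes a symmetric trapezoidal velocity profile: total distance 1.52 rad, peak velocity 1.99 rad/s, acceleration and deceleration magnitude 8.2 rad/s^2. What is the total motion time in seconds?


t_acc = v/a = 1.99/8.2 = 0.242683 s
d_acc = v^2/(2a) = 0.241470 rad (each ramp)
d_cruise = 1.52 - 2*0.241470 = 1.037060 rad
t_cruise = 1.037060/1.99 = 0.521136 s
t_total = 2*0.242683 + 0.521136 = 1.0065

1.0065 s


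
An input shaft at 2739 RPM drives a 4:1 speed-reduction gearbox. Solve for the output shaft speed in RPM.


omega_out = omega_in / N = 2739 / 4 = 684.7500

684.7500 RPM


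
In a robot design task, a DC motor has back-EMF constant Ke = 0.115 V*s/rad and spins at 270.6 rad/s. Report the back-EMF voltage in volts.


V_emf = Ke * omega = 0.115*270.6 = 31.1190

31.1190 V


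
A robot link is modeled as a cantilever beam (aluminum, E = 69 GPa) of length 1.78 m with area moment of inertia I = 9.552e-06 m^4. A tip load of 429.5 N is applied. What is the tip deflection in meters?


delta = F*L^3/(3*E*I) = 429.5*1.78^3/(3*6.900e+10*9.552e-06)
      = 2422.273484/1977264 = 0.0012

0.0012 m


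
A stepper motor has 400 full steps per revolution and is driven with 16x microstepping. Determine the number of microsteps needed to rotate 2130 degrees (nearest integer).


step_size = 360/(400*16) = 360/6400 = 0.056250 deg
n = 2130/(360/6400) = 2130*6400/360 = 37866.6667 -> 37867

37867 steps


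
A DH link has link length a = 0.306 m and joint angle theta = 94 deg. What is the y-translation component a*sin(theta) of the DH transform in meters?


a*sin(theta) = 0.306*sin(94 deg) = 0.3053

0.3053 m


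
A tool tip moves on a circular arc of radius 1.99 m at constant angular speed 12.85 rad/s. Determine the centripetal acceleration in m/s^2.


a_c = omega^2 * r = 12.85^2 * 1.99 = 328.5938

328.5938 m/s^2


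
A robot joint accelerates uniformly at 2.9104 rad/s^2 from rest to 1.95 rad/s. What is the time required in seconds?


t = delta_omega / alpha = 1.95 / 2.9104 = 0.6700

0.6700 s


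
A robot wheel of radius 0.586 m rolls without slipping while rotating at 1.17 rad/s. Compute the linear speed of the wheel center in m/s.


v = omega * r = 1.17 * 0.586 = 0.6856

0.6856 m/s


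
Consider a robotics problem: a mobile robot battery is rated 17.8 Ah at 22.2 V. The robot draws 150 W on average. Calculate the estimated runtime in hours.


E = 17.8*22.2 = 395.1600 Wh
t = E/P = 395.1600/150 = 2.6344

2.6344 hours


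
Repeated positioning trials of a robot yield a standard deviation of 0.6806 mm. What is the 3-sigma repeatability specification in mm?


repeatability = 3*sigma = 3*0.6806 = 2.0418

2.0418 mm


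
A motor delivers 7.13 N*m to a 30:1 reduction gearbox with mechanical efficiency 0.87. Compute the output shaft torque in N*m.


tau_out = tau_in * N * eta = 7.13 * 30 * 0.87 = 186.0930

186.0930 N*m


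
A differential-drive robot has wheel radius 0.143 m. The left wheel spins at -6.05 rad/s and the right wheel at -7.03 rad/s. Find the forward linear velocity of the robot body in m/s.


v = r*(wR + wL)/2 = 0.143*(-7.03 + -6.05)/2 = -0.9352

-0.9352 m/s


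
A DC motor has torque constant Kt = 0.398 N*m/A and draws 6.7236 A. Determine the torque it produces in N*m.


tau = Kt * I = 0.398*6.7236 = 2.6760

2.6760 N*m


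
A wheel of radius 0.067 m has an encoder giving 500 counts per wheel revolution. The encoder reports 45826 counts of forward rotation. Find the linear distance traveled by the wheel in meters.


revs = 45826/500 = 91.652000
d = revs * 2*pi*r = 91.652000 * 2*pi*0.067 = 38.5831

38.5831 m


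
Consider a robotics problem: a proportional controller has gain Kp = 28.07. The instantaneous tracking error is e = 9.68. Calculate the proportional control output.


u_P = Kp * e = 28.07 * 9.68 = 271.7176

271.7176


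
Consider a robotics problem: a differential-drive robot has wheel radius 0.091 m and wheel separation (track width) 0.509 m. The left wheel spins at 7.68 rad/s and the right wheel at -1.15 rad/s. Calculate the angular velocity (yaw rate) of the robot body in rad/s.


omega = r*(wR - wL)/L = 0.091*(-1.15 - (7.68))/0.509 = -1.5786

-1.5786 rad/s


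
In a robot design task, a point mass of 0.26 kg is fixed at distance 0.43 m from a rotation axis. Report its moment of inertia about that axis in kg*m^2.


I = m*r^2 = 0.26*0.43^2 = 0.0481

0.0481 kg*m^2


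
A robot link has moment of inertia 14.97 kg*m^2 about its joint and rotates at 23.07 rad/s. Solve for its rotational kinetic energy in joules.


KE = (1/2)*I*omega^2 = 0.5*14.97*23.07^2 = 3983.7034

3983.7034 J


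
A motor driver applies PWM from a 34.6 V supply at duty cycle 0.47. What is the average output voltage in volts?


V_avg = V_supply * D = 34.6*0.47 = 16.2620

16.2620 V


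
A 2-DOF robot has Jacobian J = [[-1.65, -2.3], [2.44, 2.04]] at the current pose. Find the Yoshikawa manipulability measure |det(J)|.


det(J) = -1.65*2.04 - (-2.3)*(2.44) = 2.2460
|det(J)| = 2.2460

2.2460


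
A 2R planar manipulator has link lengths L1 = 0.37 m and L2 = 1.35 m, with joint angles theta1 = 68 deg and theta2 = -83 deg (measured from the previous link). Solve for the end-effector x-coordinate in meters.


x = L1*cos(th1) + L2*cos(th1+th2) = 0.37*cos(68 deg) + 1.35*cos(-15 deg) = 1.4426

1.4426 m


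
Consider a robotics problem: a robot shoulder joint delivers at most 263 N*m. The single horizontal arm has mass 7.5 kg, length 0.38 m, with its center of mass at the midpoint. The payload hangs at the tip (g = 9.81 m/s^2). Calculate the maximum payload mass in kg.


tau_arm = m_arm*g*(L/2) = 7.5*9.81*0.38/2 = 13.9793 N*m
tau_payload = tau_max - tau_arm = 263 - 13.9793 = 249.0207
m_payload = tau_payload / (g*L) = 249.0207 / (9.81*0.38) = 66.8010

66.8010 kg


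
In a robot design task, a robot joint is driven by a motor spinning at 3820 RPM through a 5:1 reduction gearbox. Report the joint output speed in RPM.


omega_joint = omega_motor / N = 3820 / 5 = 764.0000

764.0000 RPM


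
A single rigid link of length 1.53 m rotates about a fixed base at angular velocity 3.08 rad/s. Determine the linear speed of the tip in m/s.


v = L*omega = 1.53 * 3.08 = 4.7124

4.7124 m/s


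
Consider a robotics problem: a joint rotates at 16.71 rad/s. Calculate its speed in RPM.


RPM = 16.71 * 60/(2*pi) = 159.5687

159.5687 RPM


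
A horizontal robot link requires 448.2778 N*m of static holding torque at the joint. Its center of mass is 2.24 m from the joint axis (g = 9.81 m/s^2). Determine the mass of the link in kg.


m = tau / (g*L) = 448.2778 / (9.81 * 2.24) = 20.4000

20.4000 kg


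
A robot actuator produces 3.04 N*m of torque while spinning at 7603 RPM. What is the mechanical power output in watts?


omega = 7603 * 2*pi/60 = 796.184298 rad/s
P = tau * omega = 3.04 * 796.184298 = 2420.4003

2420.4003 W


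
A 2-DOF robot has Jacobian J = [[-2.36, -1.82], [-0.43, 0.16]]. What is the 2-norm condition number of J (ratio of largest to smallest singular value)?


JJ^T eigenvalues: trace(JJ^T) = 9.0925, det(JJ^T) = det(J)^2 = 1.34606404
s_max^2 = (9.0925 + sqrt(77.28930009))/2 = 8.94196667
s_min^2 = (9.0925 - sqrt(77.28930009))/2 = 0.15053333
kappa = s_max/s_min = sqrt(8.94196667/0.15053333) = 7.7073

7.7073


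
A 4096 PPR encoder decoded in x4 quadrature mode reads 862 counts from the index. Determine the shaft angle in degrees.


angle = counts * 360 / (PPR*4) = 862 * 360 / 16384 = 18.9404

18.9404 degrees


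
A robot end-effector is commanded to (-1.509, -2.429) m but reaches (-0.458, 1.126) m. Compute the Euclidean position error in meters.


dx = -0.458 - (-1.509) = 1.0510, dy = 1.126 - (-2.429) = 3.5550
err = sqrt(1.104601 + 12.638025) = 3.7071

3.7071 m


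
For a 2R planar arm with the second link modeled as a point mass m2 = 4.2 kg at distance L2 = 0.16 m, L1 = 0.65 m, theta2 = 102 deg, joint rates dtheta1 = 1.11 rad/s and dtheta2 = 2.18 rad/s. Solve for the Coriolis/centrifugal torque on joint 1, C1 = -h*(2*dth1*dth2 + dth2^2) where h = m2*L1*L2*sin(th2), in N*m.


h = m2*L1*L2*sin(th2) = 4.2*0.65*0.16*sin(102 deg) = 0.427255
C1 = -h*(2*1.11*2.18 + 2.18^2) = -0.427255*9.5920 = -4.0982

-4.0982 N*m


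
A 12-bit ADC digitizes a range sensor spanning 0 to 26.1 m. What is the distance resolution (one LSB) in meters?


res = range / 2^n = 26.1/2^12 = 26.1/4096 = 0.0064

0.0064 m


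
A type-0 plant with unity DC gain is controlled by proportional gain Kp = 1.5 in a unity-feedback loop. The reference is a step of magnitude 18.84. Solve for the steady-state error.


e_ss = R/(1 + Kp) = 18.84/(1 + 1.5) = 18.84/2.5000 = 7.5360

7.5360


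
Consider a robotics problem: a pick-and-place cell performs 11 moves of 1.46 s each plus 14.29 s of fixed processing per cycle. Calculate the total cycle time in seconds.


T = 11*1.46 + 14.29 = 30.3500

30.3500 s


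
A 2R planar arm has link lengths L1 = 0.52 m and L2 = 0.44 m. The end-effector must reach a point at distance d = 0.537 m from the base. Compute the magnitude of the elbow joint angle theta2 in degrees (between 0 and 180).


cos(th2) = (d^2 - L1^2 - L2^2)/(2*L1*L2) = (0.537^2 - 0.52^2 - 0.44^2)/(2*0.52*0.44) = -0.38380900
th2 = acos(-0.38380900) = 112.5698 deg

112.5698 degrees


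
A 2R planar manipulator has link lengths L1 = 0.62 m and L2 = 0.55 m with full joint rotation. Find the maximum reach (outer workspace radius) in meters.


r_max = L1 + L2 = 0.62 + 0.55 = 1.1700

1.1700 m


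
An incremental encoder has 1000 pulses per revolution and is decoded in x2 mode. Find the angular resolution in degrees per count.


resolution = 360 / (PPR * 2) = 360 / 2000 = 0.1800

0.1800 degrees


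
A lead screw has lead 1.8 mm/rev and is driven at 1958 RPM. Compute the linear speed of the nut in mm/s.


v = lead * (RPM/60) = 1.8*1958/60 = 58.7400

58.7400 mm/s


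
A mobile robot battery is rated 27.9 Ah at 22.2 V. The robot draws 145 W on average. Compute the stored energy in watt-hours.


E = capacity * V = 27.9*22.2 = 619.3800

619.3800 Wh


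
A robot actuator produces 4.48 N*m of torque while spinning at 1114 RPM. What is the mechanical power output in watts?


omega = 1114 * 2*pi/60 = 116.657807 rad/s
P = tau * omega = 4.48 * 116.657807 = 522.6270

522.6270 W


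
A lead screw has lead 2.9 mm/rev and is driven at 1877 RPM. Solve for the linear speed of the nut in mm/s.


v = lead * (RPM/60) = 2.9*1877/60 = 90.7217

90.7217 mm/s


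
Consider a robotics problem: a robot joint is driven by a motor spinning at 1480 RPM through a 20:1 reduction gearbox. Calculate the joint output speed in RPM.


omega_joint = omega_motor / N = 1480 / 20 = 74.0000

74.0000 RPM


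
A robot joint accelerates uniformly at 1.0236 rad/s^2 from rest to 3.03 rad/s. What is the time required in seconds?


t = delta_omega / alpha = 3.03 / 1.0236 = 2.9601

2.9601 s


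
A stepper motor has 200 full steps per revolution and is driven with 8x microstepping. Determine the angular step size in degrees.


step = 360/(200*8) = 360/1600 = 0.2250

0.2250 degrees


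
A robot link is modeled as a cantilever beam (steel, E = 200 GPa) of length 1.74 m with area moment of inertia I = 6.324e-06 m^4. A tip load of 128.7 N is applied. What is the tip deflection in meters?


delta = F*L^3/(3*E*I) = 128.7*1.74^3/(3*2.000e+11*6.324e-06)
      = 677.9946888/3794400 = 1.7868e-04

1.7868e-04 m


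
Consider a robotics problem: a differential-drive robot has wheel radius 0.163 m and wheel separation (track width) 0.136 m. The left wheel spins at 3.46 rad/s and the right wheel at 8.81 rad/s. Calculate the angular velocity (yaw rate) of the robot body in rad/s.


omega = r*(wR - wL)/L = 0.163*(8.81 - (3.46))/0.136 = 6.4121

6.4121 rad/s


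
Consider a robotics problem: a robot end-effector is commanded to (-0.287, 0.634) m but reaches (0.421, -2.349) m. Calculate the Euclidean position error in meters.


dx = 0.421 - (-0.287) = 0.7080, dy = -2.349 - (0.634) = -2.9830
err = sqrt(0.501264 + 8.898289) = 3.0659

3.0659 m


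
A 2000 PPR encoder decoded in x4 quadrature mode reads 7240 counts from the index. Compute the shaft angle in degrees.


angle = counts * 360 / (PPR*4) = 7240 * 360 / 8000 = 325.8000

325.8000 degrees


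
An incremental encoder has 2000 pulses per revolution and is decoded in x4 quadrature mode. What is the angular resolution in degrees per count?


resolution = 360 / (PPR * 4) = 360 / 8000 = 0.0450

0.0450 degrees


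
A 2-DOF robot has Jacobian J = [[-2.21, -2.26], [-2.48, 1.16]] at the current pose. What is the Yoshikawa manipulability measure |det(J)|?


det(J) = -2.21*1.16 - (-2.26)*(-2.48) = -8.1684
|det(J)| = 8.1684

8.1684


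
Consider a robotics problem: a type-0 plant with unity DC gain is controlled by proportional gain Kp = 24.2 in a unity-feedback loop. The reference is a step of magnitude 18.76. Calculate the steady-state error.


e_ss = R/(1 + Kp) = 18.76/(1 + 24.2) = 18.76/25.2000 = 0.7444

0.7444


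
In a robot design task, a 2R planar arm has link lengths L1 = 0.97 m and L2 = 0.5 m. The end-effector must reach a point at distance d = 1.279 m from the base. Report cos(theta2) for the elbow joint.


cos(th2) = (d^2 - L1^2 - L2^2)/(2*L1*L2) = (1.279^2 - 0.97^2 - 0.5^2)/(2*0.97*0.5) = 0.4587

0.4587


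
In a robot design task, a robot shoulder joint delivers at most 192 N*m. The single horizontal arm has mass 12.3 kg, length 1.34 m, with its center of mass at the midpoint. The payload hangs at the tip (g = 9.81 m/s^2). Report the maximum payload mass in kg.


tau_arm = m_arm*g*(L/2) = 12.3*9.81*1.34/2 = 80.8442 N*m
tau_payload = tau_max - tau_arm = 192 - 80.8442 = 111.1558
m_payload = tau_payload / (g*L) = 111.1558 / (9.81*1.34) = 8.4559

8.4559 kg


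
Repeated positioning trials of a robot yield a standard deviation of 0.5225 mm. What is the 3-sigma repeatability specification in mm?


repeatability = 3*sigma = 3*0.5225 = 1.5675

1.5675 mm


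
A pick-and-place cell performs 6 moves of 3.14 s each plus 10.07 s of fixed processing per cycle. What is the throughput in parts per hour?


T_cycle = 6*3.14 + 10.07 = 28.9100 s
rate = 3600/T = 124.5244

124.5244 parts/hour


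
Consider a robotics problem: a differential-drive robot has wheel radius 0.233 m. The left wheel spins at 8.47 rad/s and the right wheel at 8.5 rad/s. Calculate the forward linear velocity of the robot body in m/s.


v = r*(wR + wL)/2 = 0.233*(8.5 + 8.47)/2 = 1.9770

1.9770 m/s


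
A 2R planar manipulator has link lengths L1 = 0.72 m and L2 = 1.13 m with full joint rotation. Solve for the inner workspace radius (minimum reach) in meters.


r_min = |L1 - L2| = |0.72 - 1.13| = 0.4100

0.4100 m


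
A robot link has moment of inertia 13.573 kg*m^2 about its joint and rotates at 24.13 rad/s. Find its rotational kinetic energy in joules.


KE = (1/2)*I*omega^2 = 0.5*13.573*24.13^2 = 3951.4865

3951.4865 J


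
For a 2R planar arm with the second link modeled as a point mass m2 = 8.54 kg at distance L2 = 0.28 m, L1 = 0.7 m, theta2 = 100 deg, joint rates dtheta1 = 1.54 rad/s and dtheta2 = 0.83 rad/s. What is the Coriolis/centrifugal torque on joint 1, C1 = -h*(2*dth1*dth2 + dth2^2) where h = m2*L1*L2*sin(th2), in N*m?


h = m2*L1*L2*sin(th2) = 8.54*0.7*0.28*sin(100 deg) = 1.648411
C1 = -h*(2*1.54*0.83 + 0.83^2) = -1.648411*3.2453 = -5.3496

-5.3496 N*m


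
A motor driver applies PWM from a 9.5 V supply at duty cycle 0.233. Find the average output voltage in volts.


V_avg = V_supply * D = 9.5*0.233 = 2.2135

2.2135 V


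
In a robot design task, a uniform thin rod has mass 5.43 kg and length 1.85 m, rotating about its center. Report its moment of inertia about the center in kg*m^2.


I = (1/12)*m*L^2 = (1/12)*5.43*1.85^2 = 1.5487

1.5487 kg*m^2


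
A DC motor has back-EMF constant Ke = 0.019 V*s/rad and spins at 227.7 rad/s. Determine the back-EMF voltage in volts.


V_emf = Ke * omega = 0.019*227.7 = 4.3263

4.3263 V


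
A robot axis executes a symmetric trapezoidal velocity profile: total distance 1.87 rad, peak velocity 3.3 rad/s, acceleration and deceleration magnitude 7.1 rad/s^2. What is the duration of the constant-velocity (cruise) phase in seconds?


t_acc = v/a = 0.464789 s, d_acc = v^2/(2a) = 0.766901 rad each
d_cruise = 1.87 - 2*0.766901 = 0.336198 rad
t_cruise = d_cruise/v = 0.336198/3.3 = 0.1019

0.1019 s


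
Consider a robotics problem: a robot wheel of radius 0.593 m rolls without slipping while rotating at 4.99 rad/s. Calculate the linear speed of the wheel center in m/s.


v = omega * r = 4.99 * 0.593 = 2.9591

2.9591 m/s


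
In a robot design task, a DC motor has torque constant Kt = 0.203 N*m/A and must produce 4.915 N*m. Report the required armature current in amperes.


I = tau / Kt = 4.915/0.203 = 24.2118

24.2118 A


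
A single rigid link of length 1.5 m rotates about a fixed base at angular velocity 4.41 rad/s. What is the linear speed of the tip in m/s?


v = L*omega = 1.5 * 4.41 = 6.6150

6.6150 m/s


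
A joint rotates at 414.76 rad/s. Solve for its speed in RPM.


RPM = 414.76 * 60/(2*pi) = 3960.6663

3960.6663 RPM


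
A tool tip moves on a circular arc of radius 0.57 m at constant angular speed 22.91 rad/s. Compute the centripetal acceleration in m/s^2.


a_c = omega^2 * r = 22.91^2 * 0.57 = 299.1748

299.1748 m/s^2


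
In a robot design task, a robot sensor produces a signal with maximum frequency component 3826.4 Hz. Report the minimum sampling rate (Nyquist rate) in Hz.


f_s,min = 2*f_max = 2*3826.4 = 7652.8000

7652.8000 Hz


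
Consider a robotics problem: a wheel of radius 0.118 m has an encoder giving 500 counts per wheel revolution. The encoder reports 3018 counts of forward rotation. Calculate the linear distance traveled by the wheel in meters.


revs = 3018/500 = 6.036000
d = revs * 2*pi*r = 6.036000 * 2*pi*0.118 = 4.4752

4.4752 m


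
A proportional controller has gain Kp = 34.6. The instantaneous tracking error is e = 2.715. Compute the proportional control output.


u_P = Kp * e = 34.6 * 2.715 = 93.9390

93.9390


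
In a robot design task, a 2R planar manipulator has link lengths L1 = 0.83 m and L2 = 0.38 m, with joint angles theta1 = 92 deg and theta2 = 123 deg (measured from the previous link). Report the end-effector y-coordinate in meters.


y = L1*sin(th1) + L2*sin(th1+th2) = 0.83*sin(92 deg) + 0.38*sin(215 deg) = 0.6115

0.6115 m


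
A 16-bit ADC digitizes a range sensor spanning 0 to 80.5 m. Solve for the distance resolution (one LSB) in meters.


res = range / 2^n = 80.5/2^16 = 80.5/65536 = 0.0012

0.0012 m


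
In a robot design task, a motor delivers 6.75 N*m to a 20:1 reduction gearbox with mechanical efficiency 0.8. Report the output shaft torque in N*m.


tau_out = tau_in * N * eta = 6.75 * 20 * 0.8 = 108.0000

108.0000 N*m


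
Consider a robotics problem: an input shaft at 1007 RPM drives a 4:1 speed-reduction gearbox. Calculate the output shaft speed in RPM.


omega_out = omega_in / N = 1007 / 4 = 251.7500

251.7500 RPM


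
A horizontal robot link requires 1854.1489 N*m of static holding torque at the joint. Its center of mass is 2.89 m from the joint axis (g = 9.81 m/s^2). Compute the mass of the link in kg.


m = tau / (g*L) = 1854.1489 / (9.81 * 2.89) = 65.4000

65.4000 kg


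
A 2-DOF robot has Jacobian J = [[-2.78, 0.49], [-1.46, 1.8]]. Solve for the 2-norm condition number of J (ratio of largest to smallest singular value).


JJ^T eigenvalues: trace(JJ^T) = 13.3401, det(JJ^T) = det(J)^2 = 18.39208996
s_max^2 = (13.3401 + sqrt(104.38990817))/2 = 11.77861898
s_min^2 = (13.3401 - sqrt(104.38990817))/2 = 1.56148102
kappa = s_max/s_min = sqrt(11.77861898/1.56148102) = 2.7465

2.7465


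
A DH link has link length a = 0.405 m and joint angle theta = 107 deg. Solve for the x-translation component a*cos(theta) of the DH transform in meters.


a*cos(theta) = 0.405*cos(107 deg) = -0.1184

-0.1184 m


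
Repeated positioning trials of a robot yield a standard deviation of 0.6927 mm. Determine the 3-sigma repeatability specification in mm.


repeatability = 3*sigma = 3*0.6927 = 2.0781

2.0781 mm


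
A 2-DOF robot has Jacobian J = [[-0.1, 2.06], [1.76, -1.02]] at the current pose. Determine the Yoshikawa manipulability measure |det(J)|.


det(J) = -0.1*-1.02 - (2.06)*(1.76) = -3.5236
|det(J)| = 3.5236

3.5236


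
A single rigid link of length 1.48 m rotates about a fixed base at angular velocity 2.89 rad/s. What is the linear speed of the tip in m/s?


v = L*omega = 1.48 * 2.89 = 4.2772

4.2772 m/s


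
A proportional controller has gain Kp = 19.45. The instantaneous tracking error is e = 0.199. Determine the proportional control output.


u_P = Kp * e = 19.45 * 0.199 = 3.8706

3.8706


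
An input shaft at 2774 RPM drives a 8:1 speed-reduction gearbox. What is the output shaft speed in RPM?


omega_out = omega_in / N = 2774 / 8 = 346.7500

346.7500 RPM


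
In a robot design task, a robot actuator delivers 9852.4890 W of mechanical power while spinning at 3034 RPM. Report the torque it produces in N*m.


omega = 3034 * 2*pi/60 = 317.719737 rad/s
tau = P / omega = 9852.4890 / 317.719737 = 31.0100

31.0100 N*m


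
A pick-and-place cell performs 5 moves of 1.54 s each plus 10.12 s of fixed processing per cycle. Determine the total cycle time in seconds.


T = 5*1.54 + 10.12 = 17.8200

17.8200 s


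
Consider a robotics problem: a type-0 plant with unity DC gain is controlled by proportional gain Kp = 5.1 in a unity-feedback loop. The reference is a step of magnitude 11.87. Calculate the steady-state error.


e_ss = R/(1 + Kp) = 11.87/(1 + 5.1) = 11.87/6.1000 = 1.9459

1.9459


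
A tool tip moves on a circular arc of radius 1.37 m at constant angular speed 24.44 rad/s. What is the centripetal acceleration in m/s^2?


a_c = omega^2 * r = 24.44^2 * 1.37 = 818.3196

818.3196 m/s^2


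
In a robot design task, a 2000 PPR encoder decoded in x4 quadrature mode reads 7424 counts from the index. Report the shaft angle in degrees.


angle = counts * 360 / (PPR*4) = 7424 * 360 / 8000 = 334.0800

334.0800 degrees


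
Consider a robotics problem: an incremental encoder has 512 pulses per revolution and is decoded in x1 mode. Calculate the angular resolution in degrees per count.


resolution = 360 / (PPR * 1) = 360 / 512 = 0.7031

0.7031 degrees


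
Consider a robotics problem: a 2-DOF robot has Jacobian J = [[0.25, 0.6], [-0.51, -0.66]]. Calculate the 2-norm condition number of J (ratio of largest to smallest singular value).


JJ^T eigenvalues: trace(JJ^T) = 1.1182, det(JJ^T) = det(J)^2 = 0.01988100
s_max^2 = (1.1182 + sqrt(1.17084724))/2 = 1.10012847
s_min^2 = (1.1182 - sqrt(1.17084724))/2 = 0.01807153
kappa = s_max/s_min = sqrt(1.10012847/0.01807153) = 7.8023

7.8023


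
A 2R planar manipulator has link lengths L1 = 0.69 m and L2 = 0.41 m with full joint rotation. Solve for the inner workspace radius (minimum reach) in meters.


r_min = |L1 - L2| = |0.69 - 0.41| = 0.2800

0.2800 m


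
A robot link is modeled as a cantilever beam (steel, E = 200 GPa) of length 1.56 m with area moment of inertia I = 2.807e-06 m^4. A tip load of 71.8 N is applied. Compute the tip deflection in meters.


delta = F*L^3/(3*E*I) = 71.8*1.56^3/(3*2.000e+11*2.807e-06)
      = 272.5826688/1684200 = 1.6185e-04

1.6185e-04 m


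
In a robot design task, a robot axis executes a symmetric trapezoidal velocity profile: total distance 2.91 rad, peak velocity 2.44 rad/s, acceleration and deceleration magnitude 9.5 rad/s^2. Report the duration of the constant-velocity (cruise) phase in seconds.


t_acc = v/a = 0.256842 s, d_acc = v^2/(2a) = 0.313347 rad each
d_cruise = 2.91 - 2*0.313347 = 2.283306 rad
t_cruise = d_cruise/v = 2.283306/2.44 = 0.9358

0.9358 s


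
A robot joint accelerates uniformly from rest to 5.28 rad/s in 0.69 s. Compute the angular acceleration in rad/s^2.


alpha = delta_omega / t = 5.28 / 0.69 = 7.6522

7.6522 rad/s^2


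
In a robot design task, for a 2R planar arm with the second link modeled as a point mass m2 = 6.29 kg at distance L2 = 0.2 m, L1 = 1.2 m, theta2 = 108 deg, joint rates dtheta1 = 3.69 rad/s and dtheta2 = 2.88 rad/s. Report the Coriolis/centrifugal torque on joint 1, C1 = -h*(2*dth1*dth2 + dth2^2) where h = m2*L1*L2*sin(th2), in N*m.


h = m2*L1*L2*sin(th2) = 6.29*1.2*0.2*sin(108 deg) = 1.435715
C1 = -h*(2*3.69*2.88 + 2.88^2) = -1.435715*29.5488 = -42.4237

-42.4237 N*m


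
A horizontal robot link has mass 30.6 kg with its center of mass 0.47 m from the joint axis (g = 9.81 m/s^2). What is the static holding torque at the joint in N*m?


tau = m*g*L = 30.6 * 9.81 * 0.47 = 141.0874

141.0874 N*m


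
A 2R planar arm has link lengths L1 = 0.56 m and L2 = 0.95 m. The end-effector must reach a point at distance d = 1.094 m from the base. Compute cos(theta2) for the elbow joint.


cos(th2) = (d^2 - L1^2 - L2^2)/(2*L1*L2) = (1.094^2 - 0.56^2 - 0.95^2)/(2*0.56*0.95) = -0.0181

-0.0181


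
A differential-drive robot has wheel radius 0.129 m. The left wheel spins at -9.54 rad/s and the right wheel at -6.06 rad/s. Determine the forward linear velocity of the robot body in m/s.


v = r*(wR + wL)/2 = 0.129*(-6.06 + -9.54)/2 = -1.0062

-1.0062 m/s


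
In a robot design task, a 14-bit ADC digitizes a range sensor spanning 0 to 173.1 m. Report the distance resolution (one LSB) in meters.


res = range / 2^n = 173.1/2^14 = 173.1/16384 = 0.0106

0.0106 m


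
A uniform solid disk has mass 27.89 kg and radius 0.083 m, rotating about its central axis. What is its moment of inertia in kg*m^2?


I = (1/2)*m*R^2 = 0.5*27.89*0.083^2 = 0.0961

0.0961 kg*m^2


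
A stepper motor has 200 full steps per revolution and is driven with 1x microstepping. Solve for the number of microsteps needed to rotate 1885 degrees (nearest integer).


step_size = 360/(200*1) = 360/200 = 1.800000 deg
n = 1885/(360/200) = 1885*200/360 = 1047.2222 -> 1047

1047 steps


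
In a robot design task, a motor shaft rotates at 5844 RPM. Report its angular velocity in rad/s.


omega = 5844 * 2*pi/60 = 611.9822

611.9822 rad/s


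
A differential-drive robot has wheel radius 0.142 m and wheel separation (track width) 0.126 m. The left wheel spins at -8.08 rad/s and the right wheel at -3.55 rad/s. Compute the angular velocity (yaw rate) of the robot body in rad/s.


omega = r*(wR - wL)/L = 0.142*(-3.55 - (-8.08))/0.126 = 5.1052

5.1052 rad/s


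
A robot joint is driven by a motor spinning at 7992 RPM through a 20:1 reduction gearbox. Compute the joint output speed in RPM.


omega_joint = omega_motor / N = 7992 / 20 = 399.6000

399.6000 RPM


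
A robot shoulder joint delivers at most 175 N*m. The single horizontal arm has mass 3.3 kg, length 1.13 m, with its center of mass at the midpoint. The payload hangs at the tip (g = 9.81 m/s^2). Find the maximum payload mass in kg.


tau_arm = m_arm*g*(L/2) = 3.3*9.81*1.13/2 = 18.2907 N*m
tau_payload = tau_max - tau_arm = 175 - 18.2907 = 156.7093
m_payload = tau_payload / (g*L) = 156.7093 / (9.81*1.13) = 14.1367

14.1367 kg


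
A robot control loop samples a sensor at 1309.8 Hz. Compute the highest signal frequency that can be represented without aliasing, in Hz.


f_max = f_s/2 = 1309.8/2 = 654.9000

654.9000 Hz


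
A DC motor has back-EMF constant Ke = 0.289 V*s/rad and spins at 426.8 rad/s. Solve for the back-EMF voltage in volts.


V_emf = Ke * omega = 0.289*426.8 = 123.3452

123.3452 V


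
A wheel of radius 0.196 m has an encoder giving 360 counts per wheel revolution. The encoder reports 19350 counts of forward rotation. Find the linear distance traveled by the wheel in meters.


revs = 19350/360 = 53.750000
d = revs * 2*pi*r = 53.750000 * 2*pi*0.196 = 66.1934

66.1934 m


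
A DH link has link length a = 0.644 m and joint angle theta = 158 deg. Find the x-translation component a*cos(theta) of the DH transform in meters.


a*cos(theta) = 0.644*cos(158 deg) = -0.5971

-0.5971 m


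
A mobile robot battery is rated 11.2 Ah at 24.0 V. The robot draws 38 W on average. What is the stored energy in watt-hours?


E = capacity * V = 11.2*24.0 = 268.8000

268.8000 Wh


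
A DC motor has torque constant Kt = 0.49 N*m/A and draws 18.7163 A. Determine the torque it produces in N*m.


tau = Kt * I = 0.49*18.7163 = 9.1710

9.1710 N*m


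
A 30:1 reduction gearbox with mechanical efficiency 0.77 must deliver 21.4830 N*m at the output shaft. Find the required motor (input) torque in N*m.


tau_in = tau_out / (N * eta) = 21.4830 / (30 * 0.77) = 0.9300

0.9300 N*m


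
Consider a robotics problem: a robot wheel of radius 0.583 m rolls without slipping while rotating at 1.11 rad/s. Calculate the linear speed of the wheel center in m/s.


v = omega * r = 1.11 * 0.583 = 0.6471

0.6471 m/s


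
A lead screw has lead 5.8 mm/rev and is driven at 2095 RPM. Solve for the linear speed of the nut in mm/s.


v = lead * (RPM/60) = 5.8*2095/60 = 202.5167

202.5167 mm/s


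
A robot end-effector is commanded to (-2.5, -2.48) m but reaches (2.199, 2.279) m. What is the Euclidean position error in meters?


dx = 2.199 - (-2.5) = 4.6990, dy = 2.279 - (-2.48) = 4.7590
err = sqrt(22.080601 + 22.648081) = 6.6880

6.6880 m


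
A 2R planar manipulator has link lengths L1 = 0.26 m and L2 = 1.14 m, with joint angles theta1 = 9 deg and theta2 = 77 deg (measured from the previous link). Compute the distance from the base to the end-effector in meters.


x = L1*cos(th1) + L2*cos(th1+th2) = 0.336321
y = L1*sin(th1) + L2*sin(th1+th2) = 1.177896
d = sqrt(x^2 + y^2) = sqrt(0.113112 + 1.387439) = 1.2250

1.2250 m


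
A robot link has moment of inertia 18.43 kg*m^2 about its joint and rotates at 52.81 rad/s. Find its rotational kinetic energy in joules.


KE = (1/2)*I*omega^2 = 0.5*18.43*52.81^2 = 25699.6776

25699.6776 J


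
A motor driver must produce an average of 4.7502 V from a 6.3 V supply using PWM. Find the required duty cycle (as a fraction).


D = V_avg/V_supply = 4.7502/6.3 = 0.7540

0.7540


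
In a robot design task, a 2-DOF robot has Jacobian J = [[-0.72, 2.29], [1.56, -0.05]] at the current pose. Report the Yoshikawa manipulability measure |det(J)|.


det(J) = -0.72*-0.05 - (2.29)*(1.56) = -3.5364
|det(J)| = 3.5364

3.5364


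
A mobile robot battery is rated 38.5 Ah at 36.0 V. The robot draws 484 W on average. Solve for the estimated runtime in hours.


E = 38.5*36.0 = 1386.0000 Wh
t = E/P = 1386.0000/484 = 2.8636

2.8636 hours


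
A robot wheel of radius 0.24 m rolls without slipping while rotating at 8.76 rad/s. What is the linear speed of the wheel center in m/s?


v = omega * r = 8.76 * 0.24 = 2.1024

2.1024 m/s


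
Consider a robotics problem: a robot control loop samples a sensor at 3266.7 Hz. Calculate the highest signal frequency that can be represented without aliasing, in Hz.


f_max = f_s/2 = 3266.7/2 = 1633.3500

1633.3500 Hz


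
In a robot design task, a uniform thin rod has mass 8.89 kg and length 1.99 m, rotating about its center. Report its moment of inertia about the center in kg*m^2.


I = (1/12)*m*L^2 = (1/12)*8.89*1.99^2 = 2.9338

2.9338 kg*m^2


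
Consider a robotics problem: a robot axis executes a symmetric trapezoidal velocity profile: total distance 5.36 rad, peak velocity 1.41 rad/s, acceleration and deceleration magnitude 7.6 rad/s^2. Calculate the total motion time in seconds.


t_acc = v/a = 1.41/7.6 = 0.185526 s
d_acc = v^2/(2a) = 0.130796 rad (each ramp)
d_cruise = 5.36 - 2*0.130796 = 5.098408 rad
t_cruise = 5.098408/1.41 = 3.615892 s
t_total = 2*0.185526 + 3.615892 = 3.9869

3.9869 s


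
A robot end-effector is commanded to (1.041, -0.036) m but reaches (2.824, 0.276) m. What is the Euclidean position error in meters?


dx = 2.824 - (1.041) = 1.7830, dy = 0.276 - (-0.036) = 0.3120
err = sqrt(3.179089 + 0.097344) = 1.8101

1.8101 m


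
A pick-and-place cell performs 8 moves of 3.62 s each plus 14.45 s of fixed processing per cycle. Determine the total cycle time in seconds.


T = 8*3.62 + 14.45 = 43.4100

43.4100 s


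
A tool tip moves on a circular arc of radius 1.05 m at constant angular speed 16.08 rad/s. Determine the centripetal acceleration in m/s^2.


a_c = omega^2 * r = 16.08^2 * 1.05 = 271.4947

271.4947 m/s^2


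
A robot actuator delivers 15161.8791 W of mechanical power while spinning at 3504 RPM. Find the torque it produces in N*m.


omega = 3504 * 2*pi/60 = 366.938022 rad/s
tau = P / omega = 15161.8791 / 366.938022 = 41.3200

41.3200 N*m


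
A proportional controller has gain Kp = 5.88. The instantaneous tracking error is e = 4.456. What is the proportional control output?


u_P = Kp * e = 5.88 * 4.456 = 26.2013

26.2013


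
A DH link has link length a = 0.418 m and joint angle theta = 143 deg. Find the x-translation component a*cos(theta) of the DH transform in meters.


a*cos(theta) = 0.418*cos(143 deg) = -0.3338

-0.3338 m


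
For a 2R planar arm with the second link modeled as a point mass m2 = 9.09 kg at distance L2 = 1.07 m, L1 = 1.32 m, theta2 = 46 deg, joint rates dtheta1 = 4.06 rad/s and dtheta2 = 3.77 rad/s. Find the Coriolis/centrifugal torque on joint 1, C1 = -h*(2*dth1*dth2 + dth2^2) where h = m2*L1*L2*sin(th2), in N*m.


h = m2*L1*L2*sin(th2) = 9.09*1.32*1.07*sin(46 deg) = 9.235399
C1 = -h*(2*4.06*3.77 + 3.77^2) = -9.235399*44.8253 = -413.9795

-413.9795 N*m


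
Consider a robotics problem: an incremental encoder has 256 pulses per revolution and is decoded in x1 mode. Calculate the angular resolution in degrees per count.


resolution = 360 / (PPR * 1) = 360 / 256 = 1.4062

1.4062 degrees


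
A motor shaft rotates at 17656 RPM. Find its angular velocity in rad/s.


omega = 17656 * 2*pi/60 = 1848.9320

1848.9320 rad/s


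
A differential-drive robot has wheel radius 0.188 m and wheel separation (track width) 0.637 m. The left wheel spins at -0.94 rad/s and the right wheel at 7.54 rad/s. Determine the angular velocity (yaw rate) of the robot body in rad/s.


omega = r*(wR - wL)/L = 0.188*(7.54 - (-0.94))/0.637 = 2.5027

2.5027 rad/s


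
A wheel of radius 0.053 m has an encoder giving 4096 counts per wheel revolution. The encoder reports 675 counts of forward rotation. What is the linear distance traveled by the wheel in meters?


revs = 675/4096 = 0.164795
d = revs * 2*pi*r = 0.164795 * 2*pi*0.053 = 0.0549

0.0549 m


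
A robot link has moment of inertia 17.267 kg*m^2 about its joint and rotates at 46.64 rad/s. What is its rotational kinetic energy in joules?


KE = (1/2)*I*omega^2 = 0.5*17.267*46.64^2 = 18780.3628

18780.3628 J


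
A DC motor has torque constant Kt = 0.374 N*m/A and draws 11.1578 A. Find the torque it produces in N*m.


tau = Kt * I = 0.374*11.1578 = 4.1730

4.1730 N*m


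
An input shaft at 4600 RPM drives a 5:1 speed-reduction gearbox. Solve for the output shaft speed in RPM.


omega_out = omega_in / N = 4600 / 5 = 920.0000

920.0000 RPM


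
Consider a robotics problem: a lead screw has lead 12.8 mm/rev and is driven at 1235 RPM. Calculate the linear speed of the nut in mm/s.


v = lead * (RPM/60) = 12.8*1235/60 = 263.4667

263.4667 mm/s


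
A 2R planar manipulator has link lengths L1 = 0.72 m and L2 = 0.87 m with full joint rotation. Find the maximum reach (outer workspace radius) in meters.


r_max = L1 + L2 = 0.72 + 0.87 = 1.5900

1.5900 m


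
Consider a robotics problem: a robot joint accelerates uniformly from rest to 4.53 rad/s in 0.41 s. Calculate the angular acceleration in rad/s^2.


alpha = delta_omega / t = 4.53 / 0.41 = 11.0488

11.0488 rad/s^2


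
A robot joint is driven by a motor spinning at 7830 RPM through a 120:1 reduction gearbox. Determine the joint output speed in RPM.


omega_joint = omega_motor / N = 7830 / 120 = 65.2500

65.2500 RPM


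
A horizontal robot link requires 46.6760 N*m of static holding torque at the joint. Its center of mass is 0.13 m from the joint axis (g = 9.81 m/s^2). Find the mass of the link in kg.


m = tau / (g*L) = 46.6760 / (9.81 * 0.13) = 36.6000

36.6000 kg


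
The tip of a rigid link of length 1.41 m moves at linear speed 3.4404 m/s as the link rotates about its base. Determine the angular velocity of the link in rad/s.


omega = v / L = 3.4404 / 1.41 = 2.4400

2.4400 rad/s


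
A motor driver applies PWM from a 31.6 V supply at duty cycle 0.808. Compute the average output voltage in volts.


V_avg = V_supply * D = 31.6*0.808 = 25.5328

25.5328 V


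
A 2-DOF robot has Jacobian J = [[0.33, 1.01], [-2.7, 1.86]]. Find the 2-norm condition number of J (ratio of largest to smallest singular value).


JJ^T eigenvalues: trace(JJ^T) = 11.8786, det(JJ^T) = det(J)^2 = 11.16094464
s_max^2 = (11.8786 + sqrt(96.45735940))/2 = 10.84993538
s_min^2 = (11.8786 - sqrt(96.45735940))/2 = 1.02866462
kappa = s_max/s_min = sqrt(10.84993538/1.02866462) = 3.2477

3.2477


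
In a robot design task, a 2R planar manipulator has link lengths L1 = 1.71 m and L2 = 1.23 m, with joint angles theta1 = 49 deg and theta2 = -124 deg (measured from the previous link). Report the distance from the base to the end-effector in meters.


x = L1*cos(th1) + L2*cos(th1+th2) = 1.440208
y = L1*sin(th1) + L2*sin(th1+th2) = 0.102465
d = sqrt(x^2 + y^2) = sqrt(2.074199 + 0.010499) = 1.4438

1.4438 m


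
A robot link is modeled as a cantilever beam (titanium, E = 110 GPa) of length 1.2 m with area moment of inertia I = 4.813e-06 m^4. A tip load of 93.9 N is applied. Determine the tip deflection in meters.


delta = F*L^3/(3*E*I) = 93.9*1.2^3/(3*1.100e+11*4.813e-06)
      = 162.2592/1588290 = 1.0216e-04

1.0216e-04 m


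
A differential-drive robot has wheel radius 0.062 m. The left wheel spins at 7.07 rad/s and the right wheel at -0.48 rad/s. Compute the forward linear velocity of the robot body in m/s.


v = r*(wR + wL)/2 = 0.062*(-0.48 + 7.07)/2 = 0.2043

0.2043 m/s
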